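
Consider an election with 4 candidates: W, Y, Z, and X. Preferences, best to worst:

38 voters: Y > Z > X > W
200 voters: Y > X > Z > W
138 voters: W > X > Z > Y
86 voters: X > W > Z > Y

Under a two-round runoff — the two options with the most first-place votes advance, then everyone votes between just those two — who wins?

Y

Round 1 first-place votes: W 138, Y 238, Z 0, X 86.
Y and W advance.
Runoff: Y is preferred to W by 238 voters; W by 224.
Y wins the runoff.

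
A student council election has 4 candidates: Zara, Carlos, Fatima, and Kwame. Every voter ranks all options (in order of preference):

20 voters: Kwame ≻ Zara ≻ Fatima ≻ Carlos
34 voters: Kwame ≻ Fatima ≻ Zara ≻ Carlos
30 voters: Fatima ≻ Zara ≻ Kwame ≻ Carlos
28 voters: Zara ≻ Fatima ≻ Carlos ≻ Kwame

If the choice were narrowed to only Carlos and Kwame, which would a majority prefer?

Kwame

Voters preferring Carlos to Kwame: 28; preferring Kwame to Carlos: 84.
Kwame wins the head-to-head.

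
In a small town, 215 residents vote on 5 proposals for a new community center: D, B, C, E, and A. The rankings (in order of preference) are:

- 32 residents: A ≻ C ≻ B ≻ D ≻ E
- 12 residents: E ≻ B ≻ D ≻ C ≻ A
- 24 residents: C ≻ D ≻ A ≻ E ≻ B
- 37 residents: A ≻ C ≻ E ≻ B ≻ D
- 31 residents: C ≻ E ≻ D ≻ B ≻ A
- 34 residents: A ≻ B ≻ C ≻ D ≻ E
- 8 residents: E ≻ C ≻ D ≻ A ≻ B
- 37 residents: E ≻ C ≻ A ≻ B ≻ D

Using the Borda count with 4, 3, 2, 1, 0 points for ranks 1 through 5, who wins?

C

D: 32·1 + 12·2 + 24·3 + 37·0 + 31·2 + 34·1 + 8·2 + 37·0 = 240
B: 32·2 + 12·3 + 24·0 + 37·1 + 31·1 + 34·3 + 8·0 + 37·1 = 307
C: 32·3 + 12·1 + 24·4 + 37·3 + 31·4 + 34·2 + 8·3 + 37·3 = 642
E: 32·0 + 12·4 + 24·1 + 37·2 + 31·3 + 34·0 + 8·4 + 37·4 = 419
A: 32·4 + 12·0 + 24·2 + 37·4 + 31·0 + 34·4 + 8·1 + 37·2 = 542
C has the highest Borda score (642).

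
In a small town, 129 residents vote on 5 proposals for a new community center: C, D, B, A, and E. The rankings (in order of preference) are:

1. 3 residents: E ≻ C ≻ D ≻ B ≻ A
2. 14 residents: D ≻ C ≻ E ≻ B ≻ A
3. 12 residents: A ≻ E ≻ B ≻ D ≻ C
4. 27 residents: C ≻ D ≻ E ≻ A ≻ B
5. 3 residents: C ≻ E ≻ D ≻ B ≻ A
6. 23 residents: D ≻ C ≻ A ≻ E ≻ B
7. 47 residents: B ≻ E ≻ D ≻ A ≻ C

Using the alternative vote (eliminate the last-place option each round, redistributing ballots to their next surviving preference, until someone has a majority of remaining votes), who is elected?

D

Round 1: C 30, D 37, B 47, A 12, E 3. Eliminate E.
Round 2: C 33, D 37, B 47, A 12. Eliminate A.
Round 3: C 33, D 37, B 59. Eliminate C.
Round 4: D 70, B 59. D has a majority.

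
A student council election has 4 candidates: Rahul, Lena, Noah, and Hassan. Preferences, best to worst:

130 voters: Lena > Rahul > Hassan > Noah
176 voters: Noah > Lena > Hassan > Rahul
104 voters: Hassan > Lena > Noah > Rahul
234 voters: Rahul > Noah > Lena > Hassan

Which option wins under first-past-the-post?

First-place votes: Rahul 234, Lena 130, Noah 176, Hassan 104.
Rahul has the most first-place votes.

Rahul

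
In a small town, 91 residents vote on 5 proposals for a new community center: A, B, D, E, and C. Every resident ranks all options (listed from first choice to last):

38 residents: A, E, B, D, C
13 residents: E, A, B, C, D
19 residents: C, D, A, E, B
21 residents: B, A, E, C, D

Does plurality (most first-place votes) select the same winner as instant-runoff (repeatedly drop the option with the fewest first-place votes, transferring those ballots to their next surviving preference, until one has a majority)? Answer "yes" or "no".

yes

Plurality — first-place votes: A 38, B 21, D 0, E 13, C 19. Winner: A.
Instant-runoff — R1 A 38, B 21, D 0, E 13, C 19 (D out); R2 A 38, B 21, E 13, C 19 (E out); R3 A 51, B 21, C 19 (A winner). Winner: A.
The two methods agree.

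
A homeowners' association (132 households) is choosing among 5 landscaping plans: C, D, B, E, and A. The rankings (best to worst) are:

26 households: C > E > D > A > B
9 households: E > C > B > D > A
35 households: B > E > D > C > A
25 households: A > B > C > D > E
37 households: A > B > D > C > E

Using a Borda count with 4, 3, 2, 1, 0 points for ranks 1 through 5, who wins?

C: 26·4 + 9·3 + 35·1 + 25·2 + 37·1 = 253
D: 26·2 + 9·1 + 35·2 + 25·1 + 37·2 = 230
B: 26·0 + 9·2 + 35·4 + 25·3 + 37·3 = 344
E: 26·3 + 9·4 + 35·3 + 25·0 + 37·0 = 219
A: 26·1 + 9·0 + 35·0 + 25·4 + 37·4 = 274
B has the highest Borda score (344).

B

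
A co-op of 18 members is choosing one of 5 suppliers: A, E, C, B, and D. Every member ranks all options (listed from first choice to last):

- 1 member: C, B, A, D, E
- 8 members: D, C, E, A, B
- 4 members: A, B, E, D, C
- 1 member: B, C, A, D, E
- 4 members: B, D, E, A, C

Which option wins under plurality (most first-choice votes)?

First-place votes: A 4, E 0, C 1, B 5, D 8.
D has the most first-place votes.

D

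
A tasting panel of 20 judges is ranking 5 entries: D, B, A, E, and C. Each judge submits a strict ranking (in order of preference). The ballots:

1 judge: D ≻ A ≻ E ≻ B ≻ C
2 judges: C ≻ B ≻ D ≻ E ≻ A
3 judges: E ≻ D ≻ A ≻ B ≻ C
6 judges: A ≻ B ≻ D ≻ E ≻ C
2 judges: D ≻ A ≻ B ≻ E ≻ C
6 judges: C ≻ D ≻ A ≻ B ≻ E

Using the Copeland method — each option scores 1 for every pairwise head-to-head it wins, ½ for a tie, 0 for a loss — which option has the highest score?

D

D: beats B, A, E, and C → score 4.
B: beats E and C; loses to D and A → score 2.
A: beats B, E, and C; loses to D → score 3.
E: beats C; loses to D, B, and A → score 1.
C: loses to D, B, A, and E → score 0.
D has the best pairwise record.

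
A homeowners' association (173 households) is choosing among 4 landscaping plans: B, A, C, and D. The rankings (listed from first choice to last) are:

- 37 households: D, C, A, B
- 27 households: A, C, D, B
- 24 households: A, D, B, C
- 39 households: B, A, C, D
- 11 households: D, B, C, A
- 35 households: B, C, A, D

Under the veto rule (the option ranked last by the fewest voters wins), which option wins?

Last-place votes: B 64, A 11, C 24, D 74.
A is ranked last by the fewest voters, so A wins.

A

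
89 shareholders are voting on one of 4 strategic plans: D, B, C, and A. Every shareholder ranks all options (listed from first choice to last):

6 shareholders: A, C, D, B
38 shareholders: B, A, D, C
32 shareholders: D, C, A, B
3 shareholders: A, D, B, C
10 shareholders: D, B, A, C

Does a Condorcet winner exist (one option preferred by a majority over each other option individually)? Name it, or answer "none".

none

Checking pairwise contests:
A beats D 47–42.
D beats B 51–38.
D beats C 83–6.
B beats A 48–41.
Every option loses at least one head-to-head, so there is no Condorcet winner.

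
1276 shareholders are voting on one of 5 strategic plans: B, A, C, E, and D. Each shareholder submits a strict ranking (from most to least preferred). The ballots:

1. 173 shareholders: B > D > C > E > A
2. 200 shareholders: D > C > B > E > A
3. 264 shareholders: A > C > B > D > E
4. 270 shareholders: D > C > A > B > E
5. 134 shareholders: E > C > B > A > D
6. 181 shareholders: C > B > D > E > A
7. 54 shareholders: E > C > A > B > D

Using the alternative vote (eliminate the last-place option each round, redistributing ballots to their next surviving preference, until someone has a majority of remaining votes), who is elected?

Round 1: B 173, A 264, C 181, E 188, D 470. Eliminate B.
Round 2: A 264, C 181, E 188, D 643. D has a majority.

D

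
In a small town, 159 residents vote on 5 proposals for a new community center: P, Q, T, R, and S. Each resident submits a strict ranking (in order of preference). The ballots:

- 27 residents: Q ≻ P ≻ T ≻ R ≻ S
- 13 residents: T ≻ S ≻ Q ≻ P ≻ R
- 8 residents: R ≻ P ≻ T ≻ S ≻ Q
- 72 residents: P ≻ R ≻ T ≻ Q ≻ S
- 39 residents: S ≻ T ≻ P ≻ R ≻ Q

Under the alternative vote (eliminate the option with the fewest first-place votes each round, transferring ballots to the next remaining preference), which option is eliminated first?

Round 1: P 72, Q 27, T 13, R 8, S 39. Eliminate R.

R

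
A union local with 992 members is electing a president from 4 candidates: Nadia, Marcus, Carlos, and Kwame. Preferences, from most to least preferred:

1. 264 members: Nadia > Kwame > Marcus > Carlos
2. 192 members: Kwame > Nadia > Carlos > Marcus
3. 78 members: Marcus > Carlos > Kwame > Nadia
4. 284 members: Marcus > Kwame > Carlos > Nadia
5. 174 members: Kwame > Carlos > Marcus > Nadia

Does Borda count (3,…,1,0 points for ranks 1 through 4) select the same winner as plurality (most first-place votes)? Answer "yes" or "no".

Borda — scores: Nadia 1176, Marcus 1524, Carlos 980, Kwame 2272. Winner: Kwame.
Plurality — first-place votes: Nadia 264, Marcus 362, Carlos 0, Kwame 366. Winner: Kwame.
The two methods agree.

yes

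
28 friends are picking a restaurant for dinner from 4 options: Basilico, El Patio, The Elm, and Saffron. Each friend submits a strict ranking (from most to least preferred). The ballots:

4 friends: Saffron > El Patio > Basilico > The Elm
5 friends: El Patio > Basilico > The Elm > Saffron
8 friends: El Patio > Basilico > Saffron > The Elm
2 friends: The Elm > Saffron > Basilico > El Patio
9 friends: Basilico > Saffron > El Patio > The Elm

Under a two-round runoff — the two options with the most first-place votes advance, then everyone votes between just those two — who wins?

Round 1 first-place votes: Basilico 9, El Patio 13, The Elm 2, Saffron 4.
El Patio and Basilico advance.
Runoff: El Patio is preferred to Basilico by 17 voters; Basilico by 11.
El Patio wins the runoff.

El Patio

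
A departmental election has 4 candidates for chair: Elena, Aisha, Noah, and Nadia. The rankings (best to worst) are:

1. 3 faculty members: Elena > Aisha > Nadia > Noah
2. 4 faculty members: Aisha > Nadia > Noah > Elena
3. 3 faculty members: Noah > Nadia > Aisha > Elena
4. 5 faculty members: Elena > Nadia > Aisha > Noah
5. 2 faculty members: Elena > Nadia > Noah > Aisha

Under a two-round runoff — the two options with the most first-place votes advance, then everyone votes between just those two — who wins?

Elena

Round 1 first-place votes: Elena 10, Aisha 4, Noah 3, Nadia 0.
Elena and Aisha advance.
Runoff: Elena is preferred to Aisha by 10 voters; Aisha by 7.
Elena wins the runoff.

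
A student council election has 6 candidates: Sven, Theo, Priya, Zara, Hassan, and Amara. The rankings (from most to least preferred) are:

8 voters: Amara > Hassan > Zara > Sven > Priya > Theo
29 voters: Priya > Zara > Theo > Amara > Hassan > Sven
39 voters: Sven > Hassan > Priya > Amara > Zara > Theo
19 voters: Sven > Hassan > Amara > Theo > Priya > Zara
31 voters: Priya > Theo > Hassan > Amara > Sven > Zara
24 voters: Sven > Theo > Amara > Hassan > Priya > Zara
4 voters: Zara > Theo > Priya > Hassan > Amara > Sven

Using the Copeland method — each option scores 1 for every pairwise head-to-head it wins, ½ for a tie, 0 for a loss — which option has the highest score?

Sven

Sven: beats Theo, Priya, Zara, Hassan, and Amara → score 5.
Theo: beats Hassan and Amara; loses to Sven, Priya, and Zara → score 2.
Priya: beats Theo, Zara, and Amara; loses to Sven and Hassan → score 3.
Zara: beats Theo; loses to Sven, Priya, Hassan, and Amara → score 1.
Hassan: beats Priya, Zara, and Amara; loses to Sven and Theo → score 3.
Amara: beats Zara; loses to Sven, Theo, Priya, and Hassan → score 1.
Sven has the best pairwise record.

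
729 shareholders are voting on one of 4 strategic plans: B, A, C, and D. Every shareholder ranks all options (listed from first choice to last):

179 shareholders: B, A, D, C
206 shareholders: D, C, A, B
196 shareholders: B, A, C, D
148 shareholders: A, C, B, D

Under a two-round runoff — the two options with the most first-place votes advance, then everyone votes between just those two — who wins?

B

Round 1 first-place votes: B 375, A 148, C 0, D 206.
B and D advance.
Runoff: B is preferred to D by 523 voters; D by 206.
B wins the runoff.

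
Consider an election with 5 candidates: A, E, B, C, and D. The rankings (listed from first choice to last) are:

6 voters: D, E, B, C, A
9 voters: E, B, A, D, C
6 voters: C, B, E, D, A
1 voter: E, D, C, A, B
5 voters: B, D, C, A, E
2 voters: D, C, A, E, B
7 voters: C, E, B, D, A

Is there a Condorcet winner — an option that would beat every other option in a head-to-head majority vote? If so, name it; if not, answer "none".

Checking pairwise contests:
E beats A 29–7.
C beats E 20–16.
E beats B 25–11.
B beats C 20–16.
E beats D 23–13.
Every option loses at least one head-to-head, so there is no Condorcet winner.

none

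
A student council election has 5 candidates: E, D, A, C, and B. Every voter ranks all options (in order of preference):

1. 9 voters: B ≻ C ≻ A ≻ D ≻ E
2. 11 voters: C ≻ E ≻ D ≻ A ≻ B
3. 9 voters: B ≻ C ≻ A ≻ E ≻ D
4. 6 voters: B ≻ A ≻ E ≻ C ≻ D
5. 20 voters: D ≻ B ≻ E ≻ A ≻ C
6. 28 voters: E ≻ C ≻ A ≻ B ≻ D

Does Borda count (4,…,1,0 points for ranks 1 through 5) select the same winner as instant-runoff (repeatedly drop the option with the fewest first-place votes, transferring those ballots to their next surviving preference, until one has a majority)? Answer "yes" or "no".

Borda — scores: E 206, D 111, A 141, C 188, B 184. Winner: E.
Instant-runoff — R1 E 28, D 20, A 0, C 11, B 24 (A out); R2 E 28, D 20, C 11, B 24 (C out); R3 E 39, D 20, B 24 (D out); R4 E 39, B 44 (B winner). Winner: B.
The two methods disagree.

no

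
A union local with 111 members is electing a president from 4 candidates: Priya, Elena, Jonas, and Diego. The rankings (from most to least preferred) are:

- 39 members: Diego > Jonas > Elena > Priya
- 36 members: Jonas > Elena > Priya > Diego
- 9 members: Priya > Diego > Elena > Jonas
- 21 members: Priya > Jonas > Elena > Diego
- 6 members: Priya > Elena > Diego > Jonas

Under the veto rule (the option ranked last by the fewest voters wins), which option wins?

Last-place votes: Priya 39, Elena 0, Jonas 15, Diego 57.
Elena is ranked last by the fewest voters, so Elena wins.

Elena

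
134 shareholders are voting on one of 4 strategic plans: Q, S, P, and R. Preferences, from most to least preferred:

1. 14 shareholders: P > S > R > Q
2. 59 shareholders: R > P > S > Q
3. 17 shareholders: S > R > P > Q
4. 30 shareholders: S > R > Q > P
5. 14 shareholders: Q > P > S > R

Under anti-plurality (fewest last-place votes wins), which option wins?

S

Last-place votes: Q 90, S 0, P 30, R 14.
S is ranked last by the fewest voters, so S wins.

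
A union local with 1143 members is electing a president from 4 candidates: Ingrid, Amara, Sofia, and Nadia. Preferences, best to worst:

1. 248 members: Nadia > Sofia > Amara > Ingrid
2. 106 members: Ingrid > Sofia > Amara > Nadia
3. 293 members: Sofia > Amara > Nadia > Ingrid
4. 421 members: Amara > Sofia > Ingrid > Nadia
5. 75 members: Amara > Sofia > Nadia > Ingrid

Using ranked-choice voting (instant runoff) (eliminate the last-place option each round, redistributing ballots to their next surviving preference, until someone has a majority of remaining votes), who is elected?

Sofia

Round 1: Ingrid 106, Amara 496, Sofia 293, Nadia 248. Eliminate Ingrid.
Round 2: Amara 496, Sofia 399, Nadia 248. Eliminate Nadia.
Round 3: Amara 496, Sofia 647. Sofia has a majority.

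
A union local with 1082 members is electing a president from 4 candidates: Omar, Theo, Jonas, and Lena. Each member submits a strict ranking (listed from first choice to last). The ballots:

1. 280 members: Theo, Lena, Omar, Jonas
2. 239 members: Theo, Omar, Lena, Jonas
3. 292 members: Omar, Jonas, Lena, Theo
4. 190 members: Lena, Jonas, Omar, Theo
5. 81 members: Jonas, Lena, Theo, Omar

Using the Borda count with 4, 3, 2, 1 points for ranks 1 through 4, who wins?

Omar: 280·2 + 239·3 + 292·4 + 190·2 + 81·1 = 2906
Theo: 280·4 + 239·4 + 292·1 + 190·1 + 81·2 = 2720
Jonas: 280·1 + 239·1 + 292·3 + 190·3 + 81·4 = 2289
Lena: 280·3 + 239·2 + 292·2 + 190·4 + 81·3 = 2905
Omar has the highest Borda score (2906).

Omar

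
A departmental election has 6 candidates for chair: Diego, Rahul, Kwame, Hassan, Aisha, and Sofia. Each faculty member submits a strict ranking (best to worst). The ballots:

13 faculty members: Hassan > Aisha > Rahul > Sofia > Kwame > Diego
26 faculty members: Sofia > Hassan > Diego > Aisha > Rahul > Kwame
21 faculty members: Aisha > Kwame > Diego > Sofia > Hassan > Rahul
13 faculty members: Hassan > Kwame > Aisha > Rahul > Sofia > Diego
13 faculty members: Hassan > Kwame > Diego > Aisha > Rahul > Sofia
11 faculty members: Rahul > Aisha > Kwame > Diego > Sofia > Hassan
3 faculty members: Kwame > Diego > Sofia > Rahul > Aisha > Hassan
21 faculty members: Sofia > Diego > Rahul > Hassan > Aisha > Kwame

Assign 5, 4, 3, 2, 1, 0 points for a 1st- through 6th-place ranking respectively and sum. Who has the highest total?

Hassan

Diego: 13·0 + 26·3 + 21·3 + 13·0 + 13·3 + 11·2 + 3·4 + 21·4 = 298
Rahul: 13·3 + 26·1 + 21·0 + 13·2 + 13·1 + 11·5 + 3·2 + 21·3 = 228
Kwame: 13·1 + 26·0 + 21·4 + 13·4 + 13·4 + 11·3 + 3·5 + 21·0 = 249
Hassan: 13·5 + 26·4 + 21·1 + 13·5 + 13·5 + 11·0 + 3·0 + 21·2 = 362
Aisha: 13·4 + 26·2 + 21·5 + 13·3 + 13·2 + 11·4 + 3·1 + 21·1 = 342
Sofia: 13·2 + 26·5 + 21·2 + 13·1 + 13·0 + 11·1 + 3·3 + 21·5 = 336
Hassan has the highest Borda score (362).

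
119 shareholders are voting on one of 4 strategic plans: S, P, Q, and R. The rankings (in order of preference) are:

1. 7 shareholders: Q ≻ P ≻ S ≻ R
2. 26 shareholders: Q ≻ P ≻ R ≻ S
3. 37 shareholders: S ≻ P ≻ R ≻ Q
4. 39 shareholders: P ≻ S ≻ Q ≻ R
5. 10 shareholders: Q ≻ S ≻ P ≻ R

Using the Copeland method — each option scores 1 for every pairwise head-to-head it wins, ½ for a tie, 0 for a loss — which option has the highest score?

S: beats Q and R; loses to P → score 2.
P: beats S, Q, and R → score 3.
Q: beats R; loses to S and P → score 1.
R: loses to S, P, and Q → score 0.
P has the best pairwise record.

P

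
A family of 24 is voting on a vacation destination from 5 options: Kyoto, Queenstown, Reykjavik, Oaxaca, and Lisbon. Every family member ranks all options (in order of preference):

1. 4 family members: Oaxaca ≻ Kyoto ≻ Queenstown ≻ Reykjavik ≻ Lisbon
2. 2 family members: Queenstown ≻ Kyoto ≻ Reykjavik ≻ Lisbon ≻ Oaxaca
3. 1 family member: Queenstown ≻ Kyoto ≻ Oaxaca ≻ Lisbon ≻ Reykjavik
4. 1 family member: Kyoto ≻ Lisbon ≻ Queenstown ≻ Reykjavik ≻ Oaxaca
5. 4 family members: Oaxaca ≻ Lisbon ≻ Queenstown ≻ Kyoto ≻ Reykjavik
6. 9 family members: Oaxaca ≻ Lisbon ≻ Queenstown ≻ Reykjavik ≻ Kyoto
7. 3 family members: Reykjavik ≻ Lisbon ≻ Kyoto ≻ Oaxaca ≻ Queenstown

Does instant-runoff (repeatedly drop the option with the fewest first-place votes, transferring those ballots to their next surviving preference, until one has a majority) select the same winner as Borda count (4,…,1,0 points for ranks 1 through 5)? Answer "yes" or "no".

Instant-runoff — R1 Kyoto 1, Queenstown 3, Reykjavik 3, Oaxaca 17, Lisbon 0 (Oaxaca winner). Winner: Oaxaca.
Borda — scores: Kyoto 35, Queenstown 48, Reykjavik 30, Oaxaca 73, Lisbon 54. Winner: Oaxaca.
The two methods agree.

yes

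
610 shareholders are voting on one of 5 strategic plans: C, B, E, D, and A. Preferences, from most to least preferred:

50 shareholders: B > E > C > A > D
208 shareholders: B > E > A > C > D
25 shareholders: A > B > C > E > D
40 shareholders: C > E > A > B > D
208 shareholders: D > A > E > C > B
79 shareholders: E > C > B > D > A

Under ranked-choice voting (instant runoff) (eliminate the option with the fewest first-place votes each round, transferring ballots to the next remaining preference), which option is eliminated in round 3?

E

Round 1: C 40, B 258, E 79, D 208, A 25. Eliminate A.
Round 2: C 40, B 283, E 79, D 208. Eliminate C.
Round 3: B 283, E 119, D 208. Eliminate E.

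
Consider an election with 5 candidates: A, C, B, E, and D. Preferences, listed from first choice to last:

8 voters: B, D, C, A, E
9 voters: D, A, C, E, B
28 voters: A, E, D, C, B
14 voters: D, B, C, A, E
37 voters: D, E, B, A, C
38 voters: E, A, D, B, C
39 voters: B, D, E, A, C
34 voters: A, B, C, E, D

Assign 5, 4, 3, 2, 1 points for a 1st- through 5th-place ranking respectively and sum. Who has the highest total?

A: 8·2 + 9·4 + 28·5 + 14·2 + 37·2 + 38·4 + 39·2 + 34·5 = 694
C: 8·3 + 9·3 + 28·2 + 14·3 + 37·1 + 38·1 + 39·1 + 34·3 = 365
B: 8·5 + 9·1 + 28·1 + 14·4 + 37·3 + 38·2 + 39·5 + 34·4 = 651
E: 8·1 + 9·2 + 28·4 + 14·1 + 37·4 + 38·5 + 39·3 + 34·2 = 675
D: 8·4 + 9·5 + 28·3 + 14·5 + 37·5 + 38·3 + 39·4 + 34·1 = 720
D has the highest Borda score (720).

D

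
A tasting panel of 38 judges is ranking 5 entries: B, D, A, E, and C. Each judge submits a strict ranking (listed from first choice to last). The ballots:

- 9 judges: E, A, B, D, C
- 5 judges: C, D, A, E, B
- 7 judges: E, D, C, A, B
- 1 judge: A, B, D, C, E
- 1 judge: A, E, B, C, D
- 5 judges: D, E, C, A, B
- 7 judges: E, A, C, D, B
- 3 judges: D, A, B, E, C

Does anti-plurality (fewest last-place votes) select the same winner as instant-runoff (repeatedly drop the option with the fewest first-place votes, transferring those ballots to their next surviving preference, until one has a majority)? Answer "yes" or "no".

Anti-plurality — last-place votes: B 24, D 1, A 0, E 1, C 12. Winner: A.
Instant-runoff — R1 B 0, D 8, A 2, E 23, C 5 (E winner). Winner: E.
The two methods disagree.

no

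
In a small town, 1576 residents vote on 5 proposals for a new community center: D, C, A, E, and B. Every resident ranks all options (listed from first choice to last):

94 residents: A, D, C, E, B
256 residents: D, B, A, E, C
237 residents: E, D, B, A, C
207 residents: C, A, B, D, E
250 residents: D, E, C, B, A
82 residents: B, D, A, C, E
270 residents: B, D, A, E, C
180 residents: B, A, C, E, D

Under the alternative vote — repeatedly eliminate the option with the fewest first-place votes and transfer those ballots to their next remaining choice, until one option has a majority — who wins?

D

Round 1: D 506, C 207, A 94, E 237, B 532. Eliminate A.
Round 2: D 600, C 207, E 237, B 532. Eliminate C.
Round 3: D 600, E 237, B 739. Eliminate E.
Round 4: D 837, B 739. D has a majority.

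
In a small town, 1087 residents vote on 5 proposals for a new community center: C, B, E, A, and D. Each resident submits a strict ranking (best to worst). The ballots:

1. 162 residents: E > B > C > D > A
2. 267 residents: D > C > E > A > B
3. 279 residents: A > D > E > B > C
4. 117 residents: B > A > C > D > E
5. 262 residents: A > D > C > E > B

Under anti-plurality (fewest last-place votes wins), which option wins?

Last-place votes: C 279, B 529, E 117, A 162, D 0.
D is ranked last by the fewest voters, so D wins.

D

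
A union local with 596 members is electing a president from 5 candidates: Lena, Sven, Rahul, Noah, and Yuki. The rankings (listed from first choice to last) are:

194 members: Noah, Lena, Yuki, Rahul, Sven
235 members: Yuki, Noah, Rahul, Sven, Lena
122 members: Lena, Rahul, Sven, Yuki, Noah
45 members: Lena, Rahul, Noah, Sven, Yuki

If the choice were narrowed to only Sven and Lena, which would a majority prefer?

Lena

Voters preferring Sven to Lena: 235; preferring Lena to Sven: 361.
Lena wins the head-to-head.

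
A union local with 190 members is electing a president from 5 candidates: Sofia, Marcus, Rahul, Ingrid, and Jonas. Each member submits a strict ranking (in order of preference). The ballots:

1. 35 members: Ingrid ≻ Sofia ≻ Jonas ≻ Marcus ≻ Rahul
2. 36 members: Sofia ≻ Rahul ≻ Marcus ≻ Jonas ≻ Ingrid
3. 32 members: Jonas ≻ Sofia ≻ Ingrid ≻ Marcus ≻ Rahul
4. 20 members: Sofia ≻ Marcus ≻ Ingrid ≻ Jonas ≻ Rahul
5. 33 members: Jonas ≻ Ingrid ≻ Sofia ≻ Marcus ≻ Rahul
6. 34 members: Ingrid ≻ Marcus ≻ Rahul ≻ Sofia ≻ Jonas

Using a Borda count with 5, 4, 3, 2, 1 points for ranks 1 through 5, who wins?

Sofia: 35·4 + 36·5 + 32·4 + 20·5 + 33·3 + 34·2 = 715
Marcus: 35·2 + 36·3 + 32·2 + 20·4 + 33·2 + 34·4 = 524
Rahul: 35·1 + 36·4 + 32·1 + 20·1 + 33·1 + 34·3 = 366
Ingrid: 35·5 + 36·1 + 32·3 + 20·3 + 33·4 + 34·5 = 669
Jonas: 35·3 + 36·2 + 32·5 + 20·2 + 33·5 + 34·1 = 576
Sofia has the highest Borda score (715).

Sofia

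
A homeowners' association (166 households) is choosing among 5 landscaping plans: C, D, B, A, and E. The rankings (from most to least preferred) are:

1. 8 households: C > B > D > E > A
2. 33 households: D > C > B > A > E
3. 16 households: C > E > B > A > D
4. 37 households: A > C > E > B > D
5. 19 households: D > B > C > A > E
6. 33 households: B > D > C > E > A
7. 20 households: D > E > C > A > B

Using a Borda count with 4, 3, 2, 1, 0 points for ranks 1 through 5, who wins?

C: 8·4 + 33·3 + 16·4 + 37·3 + 19·2 + 33·2 + 20·2 = 450
D: 8·2 + 33·4 + 16·0 + 37·0 + 19·4 + 33·3 + 20·4 = 403
B: 8·3 + 33·2 + 16·2 + 37·1 + 19·3 + 33·4 + 20·0 = 348
A: 8·0 + 33·1 + 16·1 + 37·4 + 19·1 + 33·0 + 20·1 = 236
E: 8·1 + 33·0 + 16·3 + 37·2 + 19·0 + 33·1 + 20·3 = 223
C has the highest Borda score (450).

C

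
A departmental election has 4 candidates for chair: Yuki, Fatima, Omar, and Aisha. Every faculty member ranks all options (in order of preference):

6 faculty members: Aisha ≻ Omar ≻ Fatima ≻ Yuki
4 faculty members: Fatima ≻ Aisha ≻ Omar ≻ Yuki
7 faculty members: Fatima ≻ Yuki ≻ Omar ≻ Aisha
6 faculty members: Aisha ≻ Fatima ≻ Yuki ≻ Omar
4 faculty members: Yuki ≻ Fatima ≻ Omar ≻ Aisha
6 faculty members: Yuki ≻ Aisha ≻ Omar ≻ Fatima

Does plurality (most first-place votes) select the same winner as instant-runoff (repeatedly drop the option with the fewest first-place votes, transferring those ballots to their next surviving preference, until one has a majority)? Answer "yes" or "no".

yes

Plurality — first-place votes: Yuki 10, Fatima 11, Omar 0, Aisha 12. Winner: Aisha.
Instant-runoff — R1 Yuki 10, Fatima 11, Omar 0, Aisha 12 (Omar out); R2 Yuki 10, Fatima 11, Aisha 12 (Yuki out); R3 Fatima 15, Aisha 18 (Aisha winner). Winner: Aisha.
The two methods agree.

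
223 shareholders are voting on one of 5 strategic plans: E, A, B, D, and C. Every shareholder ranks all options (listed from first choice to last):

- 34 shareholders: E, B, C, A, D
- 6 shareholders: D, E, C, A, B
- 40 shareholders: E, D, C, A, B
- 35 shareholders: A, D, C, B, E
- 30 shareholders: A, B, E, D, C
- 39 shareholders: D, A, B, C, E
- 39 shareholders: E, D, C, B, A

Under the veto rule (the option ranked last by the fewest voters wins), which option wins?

Last-place votes: E 74, A 39, B 46, D 34, C 30.
C is ranked last by the fewest voters, so C wins.

C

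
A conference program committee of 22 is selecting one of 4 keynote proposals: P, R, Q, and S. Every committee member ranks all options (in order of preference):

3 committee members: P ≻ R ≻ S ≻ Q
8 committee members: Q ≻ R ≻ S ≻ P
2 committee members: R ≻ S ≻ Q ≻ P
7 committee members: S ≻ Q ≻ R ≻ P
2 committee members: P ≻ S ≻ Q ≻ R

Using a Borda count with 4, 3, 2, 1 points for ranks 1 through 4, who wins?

P: 3·4 + 8·1 + 2·1 + 7·1 + 2·4 = 37
R: 3·3 + 8·3 + 2·4 + 7·2 + 2·1 = 57
Q: 3·1 + 8·4 + 2·2 + 7·3 + 2·2 = 64
S: 3·2 + 8·2 + 2·3 + 7·4 + 2·3 = 62
Q has the highest Borda score (64).

Q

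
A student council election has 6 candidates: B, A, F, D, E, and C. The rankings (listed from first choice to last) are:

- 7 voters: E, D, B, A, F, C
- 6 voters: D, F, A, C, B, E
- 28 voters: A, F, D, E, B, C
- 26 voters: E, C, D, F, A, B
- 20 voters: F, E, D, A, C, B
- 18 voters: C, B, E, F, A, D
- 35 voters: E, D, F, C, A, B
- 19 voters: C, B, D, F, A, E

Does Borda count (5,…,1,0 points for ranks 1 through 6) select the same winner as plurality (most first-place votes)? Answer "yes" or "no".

Borda — scores: B 203, A 310, F 474, D 477, E 530, C 391. Winner: E.
Plurality — first-place votes: B 0, A 28, F 20, D 6, E 68, C 37. Winner: E.
The two methods agree.

yes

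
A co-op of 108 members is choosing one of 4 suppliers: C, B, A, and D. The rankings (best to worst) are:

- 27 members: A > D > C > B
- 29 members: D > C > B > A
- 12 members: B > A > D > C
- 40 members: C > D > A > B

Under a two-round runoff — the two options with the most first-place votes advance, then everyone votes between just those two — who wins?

D

Round 1 first-place votes: C 40, B 12, A 27, D 29.
C and D advance.
Runoff: C is preferred to D by 40 voters; D by 68.
D wins the runoff.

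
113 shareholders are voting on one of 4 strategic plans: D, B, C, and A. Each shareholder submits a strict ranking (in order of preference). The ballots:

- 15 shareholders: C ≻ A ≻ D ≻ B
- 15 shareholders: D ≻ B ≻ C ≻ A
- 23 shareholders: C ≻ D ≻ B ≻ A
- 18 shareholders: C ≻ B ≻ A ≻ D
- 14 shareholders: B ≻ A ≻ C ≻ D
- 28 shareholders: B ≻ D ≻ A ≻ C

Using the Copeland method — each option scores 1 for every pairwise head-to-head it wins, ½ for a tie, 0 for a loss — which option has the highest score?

D: beats A; loses to B and C → score 1.
B: beats D, C, and A → score 3.
C: beats D and A; loses to B → score 2.
A: loses to D, B, and C → score 0.
B has the best pairwise record.

B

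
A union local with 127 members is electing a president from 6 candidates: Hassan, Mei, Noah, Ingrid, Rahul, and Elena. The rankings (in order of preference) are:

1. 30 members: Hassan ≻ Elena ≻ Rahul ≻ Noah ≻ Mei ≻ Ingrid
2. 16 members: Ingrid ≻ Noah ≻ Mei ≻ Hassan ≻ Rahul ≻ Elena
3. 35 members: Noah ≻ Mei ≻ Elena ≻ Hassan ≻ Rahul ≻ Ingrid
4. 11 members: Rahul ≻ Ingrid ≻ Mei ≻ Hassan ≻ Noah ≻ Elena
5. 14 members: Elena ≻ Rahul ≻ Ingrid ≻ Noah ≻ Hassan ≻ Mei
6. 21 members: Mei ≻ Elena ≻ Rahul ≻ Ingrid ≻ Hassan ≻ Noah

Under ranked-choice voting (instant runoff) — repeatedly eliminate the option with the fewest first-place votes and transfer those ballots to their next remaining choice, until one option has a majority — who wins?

Noah

Round 1: Hassan 30, Mei 21, Noah 35, Ingrid 16, Rahul 11, Elena 14. Eliminate Rahul.
Round 2: Hassan 30, Mei 21, Noah 35, Ingrid 27, Elena 14. Eliminate Elena.
Round 3: Hassan 30, Mei 21, Noah 35, Ingrid 41. Eliminate Mei.
Round 4: Hassan 30, Noah 35, Ingrid 62. Eliminate Hassan.
Round 5: Noah 65, Ingrid 62. Noah has a majority.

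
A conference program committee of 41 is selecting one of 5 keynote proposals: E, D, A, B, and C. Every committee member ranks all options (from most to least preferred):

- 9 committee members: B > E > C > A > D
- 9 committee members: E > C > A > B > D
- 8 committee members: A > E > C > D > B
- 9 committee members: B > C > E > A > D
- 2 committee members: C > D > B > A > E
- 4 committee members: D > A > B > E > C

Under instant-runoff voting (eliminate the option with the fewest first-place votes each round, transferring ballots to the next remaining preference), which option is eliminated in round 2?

D

Round 1: E 9, D 4, A 8, B 18, C 2. Eliminate C.
Round 2: E 9, D 6, A 8, B 18. Eliminate D.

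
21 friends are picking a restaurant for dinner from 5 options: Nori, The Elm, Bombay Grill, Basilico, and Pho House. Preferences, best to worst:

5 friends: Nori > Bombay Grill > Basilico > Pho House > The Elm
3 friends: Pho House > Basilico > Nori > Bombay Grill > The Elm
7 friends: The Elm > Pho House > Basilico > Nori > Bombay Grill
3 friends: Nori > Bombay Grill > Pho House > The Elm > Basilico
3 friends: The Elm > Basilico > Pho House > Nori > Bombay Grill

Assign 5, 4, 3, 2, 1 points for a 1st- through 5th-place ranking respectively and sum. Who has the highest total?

Pho House

Nori: 5·5 + 3·3 + 7·2 + 3·5 + 3·2 = 69
The Elm: 5·1 + 3·1 + 7·5 + 3·2 + 3·5 = 64
Bombay Grill: 5·4 + 3·2 + 7·1 + 3·4 + 3·1 = 48
Basilico: 5·3 + 3·4 + 7·3 + 3·1 + 3·4 = 63
Pho House: 5·2 + 3·5 + 7·4 + 3·3 + 3·3 = 71
Pho House has the highest Borda score (71).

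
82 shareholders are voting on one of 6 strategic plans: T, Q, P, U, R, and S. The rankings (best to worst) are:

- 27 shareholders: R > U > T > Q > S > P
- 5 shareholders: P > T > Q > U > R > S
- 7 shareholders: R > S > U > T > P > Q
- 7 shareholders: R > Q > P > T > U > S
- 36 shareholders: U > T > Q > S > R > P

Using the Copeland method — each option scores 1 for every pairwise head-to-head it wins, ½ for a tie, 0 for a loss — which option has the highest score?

T: beats Q, P, and S; ties R; loses to U → score 3.5.
Q: beats P and S; ties R; loses to T and U → score 2.5.
P: loses to T, Q, U, R, and S → score 0.
U: beats T, Q, P, and S; ties R → score 4.5.
R: beats P and S; ties T, Q, and U → score 3.5.
S: beats P; loses to T, Q, U, and R → score 1.
U has the best pairwise record.

U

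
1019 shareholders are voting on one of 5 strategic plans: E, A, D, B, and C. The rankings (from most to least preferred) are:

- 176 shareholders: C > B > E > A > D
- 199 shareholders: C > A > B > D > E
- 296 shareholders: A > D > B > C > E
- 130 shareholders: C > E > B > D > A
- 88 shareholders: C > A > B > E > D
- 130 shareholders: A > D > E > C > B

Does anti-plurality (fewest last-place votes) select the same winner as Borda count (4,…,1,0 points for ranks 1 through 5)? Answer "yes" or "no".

yes

Anti-plurality — last-place votes: E 495, A 130, D 264, B 130, C 0. Winner: C.
Borda — scores: E 1090, A 2741, D 1607, B 1954, C 2798. Winner: C.
The two methods agree.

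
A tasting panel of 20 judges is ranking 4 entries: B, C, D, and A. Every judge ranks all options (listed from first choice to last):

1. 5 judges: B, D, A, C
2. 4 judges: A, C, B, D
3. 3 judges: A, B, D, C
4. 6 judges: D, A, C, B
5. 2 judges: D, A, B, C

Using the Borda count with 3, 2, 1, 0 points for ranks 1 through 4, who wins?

B: 5·3 + 4·1 + 3·2 + 6·0 + 2·1 = 27
C: 5·0 + 4·2 + 3·0 + 6·1 + 2·0 = 14
D: 5·2 + 4·0 + 3·1 + 6·3 + 2·3 = 37
A: 5·1 + 4·3 + 3·3 + 6·2 + 2·2 = 42
A has the highest Borda score (42).

A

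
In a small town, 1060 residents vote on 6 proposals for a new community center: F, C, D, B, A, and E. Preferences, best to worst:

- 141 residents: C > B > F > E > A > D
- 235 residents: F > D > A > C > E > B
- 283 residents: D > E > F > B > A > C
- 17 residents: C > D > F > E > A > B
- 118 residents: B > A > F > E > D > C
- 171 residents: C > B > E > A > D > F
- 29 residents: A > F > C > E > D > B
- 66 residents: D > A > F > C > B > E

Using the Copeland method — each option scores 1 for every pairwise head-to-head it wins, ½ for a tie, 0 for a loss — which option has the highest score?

F: beats C, B, A, and E; loses to D → score 4.
C: beats B and E; loses to F, D, and A → score 2.
D: beats F, C, B, A, and E → score 5.
B: beats A; loses to F, C, D, and E → score 1.
A: beats C; loses to F, D, B, and E → score 1.
E: beats B and A; loses to F, C, and D → score 2.
D has the best pairwise record.

D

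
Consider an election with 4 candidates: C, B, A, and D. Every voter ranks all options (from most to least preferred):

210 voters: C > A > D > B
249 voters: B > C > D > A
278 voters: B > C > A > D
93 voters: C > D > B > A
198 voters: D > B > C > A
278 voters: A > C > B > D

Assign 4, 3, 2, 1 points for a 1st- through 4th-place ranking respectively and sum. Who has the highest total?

C: 210·4 + 249·3 + 278·3 + 93·4 + 198·2 + 278·3 = 4023
B: 210·1 + 249·4 + 278·4 + 93·2 + 198·3 + 278·2 = 3654
A: 210·3 + 249·1 + 278·2 + 93·1 + 198·1 + 278·4 = 2838
D: 210·2 + 249·2 + 278·1 + 93·3 + 198·4 + 278·1 = 2545
C has the highest Borda score (4023).

C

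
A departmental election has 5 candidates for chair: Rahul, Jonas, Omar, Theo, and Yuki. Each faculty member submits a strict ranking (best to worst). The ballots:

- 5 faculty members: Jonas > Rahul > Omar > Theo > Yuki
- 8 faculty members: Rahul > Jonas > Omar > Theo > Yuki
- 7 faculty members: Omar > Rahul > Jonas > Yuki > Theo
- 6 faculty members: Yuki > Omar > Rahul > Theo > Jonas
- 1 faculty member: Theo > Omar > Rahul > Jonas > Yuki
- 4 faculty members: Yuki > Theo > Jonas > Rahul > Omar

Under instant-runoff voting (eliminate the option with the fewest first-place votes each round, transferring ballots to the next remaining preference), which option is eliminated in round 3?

Omar

Round 1: Rahul 8, Jonas 5, Omar 7, Theo 1, Yuki 10. Eliminate Theo.
Round 2: Rahul 8, Jonas 5, Omar 8, Yuki 10. Eliminate Jonas.
Round 3: Rahul 13, Omar 8, Yuki 10. Eliminate Omar.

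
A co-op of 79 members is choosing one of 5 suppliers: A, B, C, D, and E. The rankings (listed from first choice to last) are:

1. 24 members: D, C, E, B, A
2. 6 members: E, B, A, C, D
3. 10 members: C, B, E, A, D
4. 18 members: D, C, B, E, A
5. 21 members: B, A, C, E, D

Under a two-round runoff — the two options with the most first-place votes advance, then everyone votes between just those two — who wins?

D

Round 1 first-place votes: A 0, B 21, C 10, D 42, E 6.
D and B advance.
Runoff: D is preferred to B by 42 voters; B by 37.
D wins the runoff.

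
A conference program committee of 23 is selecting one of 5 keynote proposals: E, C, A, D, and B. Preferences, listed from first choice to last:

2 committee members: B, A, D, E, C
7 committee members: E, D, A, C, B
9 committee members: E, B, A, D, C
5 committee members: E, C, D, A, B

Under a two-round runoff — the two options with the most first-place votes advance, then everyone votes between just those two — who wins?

E

Round 1 first-place votes: E 21, C 0, A 0, D 0, B 2.
E and B advance.
Runoff: E is preferred to B by 21 voters; B by 2.
E wins the runoff.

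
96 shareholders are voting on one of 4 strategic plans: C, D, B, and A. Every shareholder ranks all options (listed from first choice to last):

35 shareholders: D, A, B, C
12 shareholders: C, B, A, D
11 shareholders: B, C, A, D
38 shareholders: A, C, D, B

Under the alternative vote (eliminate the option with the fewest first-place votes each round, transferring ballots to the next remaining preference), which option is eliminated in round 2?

C

Round 1: C 12, D 35, B 11, A 38. Eliminate B.
Round 2: C 23, D 35, A 38. Eliminate C.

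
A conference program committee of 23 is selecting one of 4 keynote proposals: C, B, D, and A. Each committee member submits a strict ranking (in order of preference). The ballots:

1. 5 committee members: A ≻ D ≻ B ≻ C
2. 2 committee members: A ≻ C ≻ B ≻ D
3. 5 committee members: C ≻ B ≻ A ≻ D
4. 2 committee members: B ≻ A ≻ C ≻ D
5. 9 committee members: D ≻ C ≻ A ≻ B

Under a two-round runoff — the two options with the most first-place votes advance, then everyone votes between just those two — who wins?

Round 1 first-place votes: C 5, B 2, D 9, A 7.
D and A advance.
Runoff: D is preferred to A by 9 voters; A by 14.
A wins the runoff.

A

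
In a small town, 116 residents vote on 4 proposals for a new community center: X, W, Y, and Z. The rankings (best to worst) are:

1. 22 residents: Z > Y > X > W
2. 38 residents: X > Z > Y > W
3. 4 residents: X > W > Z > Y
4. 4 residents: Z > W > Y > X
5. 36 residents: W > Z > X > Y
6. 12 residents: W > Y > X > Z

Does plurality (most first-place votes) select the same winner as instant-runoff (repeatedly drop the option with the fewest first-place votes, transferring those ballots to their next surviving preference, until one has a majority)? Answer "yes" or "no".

no

Plurality — first-place votes: X 42, W 48, Y 0, Z 26. Winner: W.
Instant-runoff — R1 X 42, W 48, Y 0, Z 26 (Y out); R2 X 42, W 48, Z 26 (Z out); R3 X 64, W 52 (X winner). Winner: X.
The two methods disagree.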